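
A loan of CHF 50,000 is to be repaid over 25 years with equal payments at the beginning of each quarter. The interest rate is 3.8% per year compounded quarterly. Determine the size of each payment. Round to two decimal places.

Level annuity due; solve PV = PMT × [(1 − (1+r)^−n)/r] × (1+r) for PMT.
Periodic rate r = 0.038/4 per quarter; n is counted in quarters.
With n = 100: PMT = 50,000 / ([(1 − (1+r)^−n)/r] × (1+r)) = CHF 769.44

CHF 769.44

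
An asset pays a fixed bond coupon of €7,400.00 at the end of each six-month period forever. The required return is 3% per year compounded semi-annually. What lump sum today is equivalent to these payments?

Periodic rate r = 0.03/2 per half-year.
Level perpetuity: PV = PMT / r = 7,400 / (0.03/2) = €493,333.33.

€493,333.33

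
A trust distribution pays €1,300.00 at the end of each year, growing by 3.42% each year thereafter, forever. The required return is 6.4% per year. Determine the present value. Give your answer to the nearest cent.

Periodic rate r = 0.064 per year.
Growing perpetuity (Gordon): PV = PMT₁ / (r − g) = 1,300 / (r − 0.0342) = €43,624.16.

€43,624.16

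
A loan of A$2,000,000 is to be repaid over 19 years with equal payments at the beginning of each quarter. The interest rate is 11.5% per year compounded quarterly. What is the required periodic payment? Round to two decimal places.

A$63,227.34

Level annuity due; solve PV = PMT × [(1 − (1+r)^−n)/r] × (1+r) for PMT.
Periodic rate r = 0.115/4 per quarter; n is counted in quarters.
With n = 76: PMT = 2,000,000 / ([(1 − (1+r)^−n)/r] × (1+r)) = A$63,227.34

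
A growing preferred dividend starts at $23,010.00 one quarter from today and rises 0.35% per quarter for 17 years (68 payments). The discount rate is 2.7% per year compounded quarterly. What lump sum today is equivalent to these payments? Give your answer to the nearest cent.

$1,397,447.21

Periodic rate r = 0.027/4 per quarter; n is counted in quarters.
Growing ordinary annuity: PV = PMT₁ × [1 − ((1+g)/(1+r))^n] / (r − g) = 23,010 × [1 − ((1+0.0035)/(1+r))^68] / (r − 0.0035) = $1,397,447.21.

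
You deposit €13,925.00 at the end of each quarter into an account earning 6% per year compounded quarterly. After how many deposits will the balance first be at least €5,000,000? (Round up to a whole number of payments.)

125 payments

Periodic rate r = 0.06/4 per quarter; n is counted in quarters.
Ordinary annuity FV: 5,000,000 = 13,925 × [((1+r)^n − 1)/r].
(1+r)^n = 1 + 5,000,000 × r / 13,925, so n = ln(1 + 5,000,000·r/13,925) / ln(1+r) = 124.53.
Round up to a whole number of payments: n = 125.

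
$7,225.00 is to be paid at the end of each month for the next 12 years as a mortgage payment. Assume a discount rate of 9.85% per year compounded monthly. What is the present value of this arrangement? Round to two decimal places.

$608,970.28

This is an ordinary annuity: 144 payments of $7,225.00 at the end of each month.
Periodic rate r = 0.0985/12 per month; n is counted in months.
PV = PMT × [(1 − (1+r)^−n)/r] = 7,225 × [1 − (1+r)^−144] / r = $608,970.28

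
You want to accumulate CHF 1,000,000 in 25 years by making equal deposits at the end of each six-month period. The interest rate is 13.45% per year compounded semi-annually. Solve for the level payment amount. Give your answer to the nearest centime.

Level ordinary annuity; solve FV = PMT × [((1+r)^n − 1)/r] for PMT.
Periodic rate r = 0.1345/2 per half-year; n is counted in half-years.
With n = 50: PMT = 1,000,000 / ([((1+r)^n − 1)/r]) = CHF 2,700.75

CHF 2,700.75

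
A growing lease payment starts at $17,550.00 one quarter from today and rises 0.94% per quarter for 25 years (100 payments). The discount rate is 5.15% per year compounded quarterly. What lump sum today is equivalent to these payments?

Periodic rate r = 0.0515/4 per quarter; n is counted in quarters.
Growing ordinary annuity: PV = PMT₁ × [1 − ((1+g)/(1+r))^n] / (r − g) = 17,550 × [1 − ((1+0.0094)/(1+r))^100] / (r − 0.0094) = $1,468,841.53.

$1,468,841.53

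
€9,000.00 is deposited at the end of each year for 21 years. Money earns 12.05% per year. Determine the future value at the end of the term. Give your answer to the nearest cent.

€739,836.43

This is an ordinary annuity: 21 deposits of €9,000.00 at the end of each year.
Periodic rate r = 0.1205 per year.
FV = PMT × [((1+r)^n − 1)/r] = 9,000 × [(1+r)^21 − 1] / r = €739,836.43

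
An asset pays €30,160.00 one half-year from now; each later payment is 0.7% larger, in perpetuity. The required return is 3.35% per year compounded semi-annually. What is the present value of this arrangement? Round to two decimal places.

€3,093,333.33

Periodic rate r = 0.0335/2 per half-year.
Growing perpetuity (Gordon): PV = PMT₁ / (r − g) = 30,160 / (r − 0.007) = €3,093,333.33.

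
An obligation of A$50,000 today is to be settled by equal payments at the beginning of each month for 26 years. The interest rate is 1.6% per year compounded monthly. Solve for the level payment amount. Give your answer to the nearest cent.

A$195.74

Level annuity due; solve PV = PMT × [(1 − (1+r)^−n)/r] × (1+r) for PMT.
Periodic rate r = 0.016/12 per month; n is counted in months.
With n = 312: PMT = 50,000 / ([(1 − (1+r)^−n)/r] × (1+r)) = A$195.74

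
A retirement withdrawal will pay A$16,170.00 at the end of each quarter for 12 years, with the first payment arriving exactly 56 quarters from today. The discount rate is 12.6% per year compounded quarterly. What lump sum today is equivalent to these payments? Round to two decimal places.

Ordinary annuity of 48 payments, first payment at period 56.
Periodic rate r = 0.126/4 per quarter; n is counted in quarters.
The ordinary-annuity PV formula values the stream one period before the first payment (period 55); discount that back 55 periods:
PV₀ = 16,170 × [1 − (1+r)^−48] / r × (1+r)^−55 = A$72,196.62

A$72,196.62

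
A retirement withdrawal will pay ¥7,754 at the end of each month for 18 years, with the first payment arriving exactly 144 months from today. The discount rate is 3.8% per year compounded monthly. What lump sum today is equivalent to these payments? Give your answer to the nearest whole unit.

Ordinary annuity of 216 payments, first payment at period 144.
Periodic rate r = 0.038/12 per month; n is counted in months.
The ordinary-annuity PV formula values the stream one period before the first payment (period 143); discount that back 143 periods:
PV₀ = 7,754 × [1 − (1+r)^−216] / r × (1+r)^−143 = ¥770,998

¥770,998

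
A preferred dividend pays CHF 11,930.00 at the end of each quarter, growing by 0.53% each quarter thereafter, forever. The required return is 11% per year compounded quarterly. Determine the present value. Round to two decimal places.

Periodic rate r = 0.11/4 per quarter.
Growing perpetuity (Gordon): PV = PMT₁ / (r − g) = 11,930 / (r − 0.0053) = CHF 537,387.39.

CHF 537,387.39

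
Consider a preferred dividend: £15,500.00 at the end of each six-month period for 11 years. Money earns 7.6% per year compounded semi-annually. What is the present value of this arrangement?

This is an ordinary annuity: 22 payments of £15,500.00 at the end of each six-month period.
Periodic rate r = 0.076/2 per half-year; n is counted in half-years.
PV = PMT × [(1 − (1+r)^−n)/r] = 15,500 × [1 − (1+r)^−22] / r = £228,336.09

£228,336.09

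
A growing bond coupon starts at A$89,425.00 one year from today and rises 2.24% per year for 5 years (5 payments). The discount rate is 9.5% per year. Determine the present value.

A$357,659.74

Periodic rate r = 0.095 per year.
Growing ordinary annuity: PV = PMT₁ × [1 − ((1+g)/(1+r))^n] / (r − g) = 89,425 × [1 − ((1+0.0224)/(1+r))^5] / (r − 0.0224) = A$357,659.74.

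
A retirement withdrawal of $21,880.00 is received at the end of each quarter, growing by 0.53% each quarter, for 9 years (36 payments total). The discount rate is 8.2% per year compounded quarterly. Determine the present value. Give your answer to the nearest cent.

$600,825.18

Periodic rate r = 0.082/4 per quarter; n is counted in quarters.
Growing ordinary annuity: PV = PMT₁ × [1 − ((1+g)/(1+r))^n] / (r − g) = 21,880 × [1 − ((1+0.0053)/(1+r))^36] / (r − 0.0053) = $600,825.18.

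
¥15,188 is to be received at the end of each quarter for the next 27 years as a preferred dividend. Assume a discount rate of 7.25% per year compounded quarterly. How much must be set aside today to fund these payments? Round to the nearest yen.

¥717,537

This is an ordinary annuity: 108 payments of ¥15,188 at the end of each quarter.
Periodic rate r = 0.0725/4 per quarter; n is counted in quarters.
PV = PMT × [(1 − (1+r)^−n)/r] = 15,188 × [1 − (1+r)^−108] / r = ¥717,537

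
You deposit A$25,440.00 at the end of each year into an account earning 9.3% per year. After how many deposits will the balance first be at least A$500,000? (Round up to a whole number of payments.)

12 payments

Periodic rate r = 0.093 per year.
Ordinary annuity FV: 500,000 = 25,440 × [((1+r)^n − 1)/r].
(1+r)^n = 1 + 500,000 × r / 25,440, so n = ln(1 + 500,000·r/25,440) / ln(1+r) = 11.69.
Round up to a whole number of payments: n = 12.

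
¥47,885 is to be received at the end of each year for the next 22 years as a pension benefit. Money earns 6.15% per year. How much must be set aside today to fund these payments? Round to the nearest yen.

This is an ordinary annuity: 22 payments of ¥47,885 at the end of each year.
Periodic rate r = 0.0615 per year.
PV = PMT × [(1 − (1+r)^−n)/r] = 47,885 × [1 − (1+r)^−22] / r = ¥569,166

¥569,166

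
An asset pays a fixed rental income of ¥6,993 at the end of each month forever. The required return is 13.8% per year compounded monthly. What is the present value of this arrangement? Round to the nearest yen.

¥608,087

Periodic rate r = 0.138/12 per month.
Level perpetuity: PV = PMT / r = 6,993 / (0.138/12) = ¥608,087.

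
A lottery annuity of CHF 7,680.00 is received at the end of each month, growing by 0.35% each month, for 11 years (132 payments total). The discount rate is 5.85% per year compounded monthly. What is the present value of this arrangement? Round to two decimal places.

CHF 923,556.60

Periodic rate r = 0.0585/12 per month; n is counted in months.
Growing ordinary annuity: PV = PMT₁ × [1 − ((1+g)/(1+r))^n] / (r − g) = 7,680 × [1 − ((1+0.0035)/(1+r))^132] / (r − 0.0035) = CHF 923,556.60.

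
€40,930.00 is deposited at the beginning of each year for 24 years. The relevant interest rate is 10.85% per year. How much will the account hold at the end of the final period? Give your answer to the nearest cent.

This is an annuity due: 24 deposits of €40,930.00 at the beginning of each year.
Periodic rate r = 0.1085 per year.
FV = PMT × [((1+r)^n − 1)/r] × (1+r) = 40,930 × [(1+r)^24 − 1] / r × (1+r) = €4,536,387.57

€4,536,387.57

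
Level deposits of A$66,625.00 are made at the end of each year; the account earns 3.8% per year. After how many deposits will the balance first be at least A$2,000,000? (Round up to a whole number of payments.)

Periodic rate r = 0.038 per year.
Ordinary annuity FV: 2,000,000 = 66,625 × [((1+r)^n − 1)/r].
(1+r)^n = 1 + 2,000,000 × r / 66,625, so n = ln(1 + 2,000,000·r/66,625) / ln(1+r) = 20.41.
Round up to a whole number of payments: n = 21.

21 payments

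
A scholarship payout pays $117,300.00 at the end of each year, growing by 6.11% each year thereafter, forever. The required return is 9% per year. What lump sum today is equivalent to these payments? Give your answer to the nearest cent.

Periodic rate r = 0.09 per year.
Growing perpetuity (Gordon): PV = PMT₁ / (r − g) = 117,300 / (r − 0.0611) = $4,058,823.53.

$4,058,823.53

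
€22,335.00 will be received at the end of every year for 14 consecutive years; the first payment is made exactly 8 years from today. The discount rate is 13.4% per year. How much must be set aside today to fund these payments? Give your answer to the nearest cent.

€57,232.57

Ordinary annuity of 14 payments, first payment at period 8.
Periodic rate r = 0.134 per year.
The ordinary-annuity PV formula values the stream one period before the first payment (period 7); discount that back 7 periods:
PV₀ = 22,335 × [1 − (1+r)^−14] / r × (1+r)^−7 = €57,232.57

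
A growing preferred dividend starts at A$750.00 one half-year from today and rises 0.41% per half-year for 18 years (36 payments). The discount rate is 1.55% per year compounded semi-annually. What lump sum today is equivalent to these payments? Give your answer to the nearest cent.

A$25,161.83

Periodic rate r = 0.0155/2 per half-year; n is counted in half-years.
Growing ordinary annuity: PV = PMT₁ × [1 − ((1+g)/(1+r))^n] / (r − g) = 750 × [1 − ((1+0.0041)/(1+r))^36] / (r − 0.0041) = A$25,161.83.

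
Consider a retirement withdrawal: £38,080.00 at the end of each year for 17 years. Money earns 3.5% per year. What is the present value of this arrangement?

This is an ordinary annuity: 17 payments of £38,080.00 at the end of each year.
Periodic rate r = 0.035 per year.
PV = PMT × [(1 − (1+r)^−n)/r] = 38,080 × [1 − (1+r)^−17] / r = £481,762.29

£481,762.29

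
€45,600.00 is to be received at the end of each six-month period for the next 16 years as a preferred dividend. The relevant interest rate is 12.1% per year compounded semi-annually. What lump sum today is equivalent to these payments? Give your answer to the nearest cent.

This is an ordinary annuity: 32 payments of €45,600.00 at the end of each six-month period.
Periodic rate r = 0.121/2 per half-year; n is counted in half-years.
PV = PMT × [(1 − (1+r)^−n)/r] = 45,600 × [1 − (1+r)^−32] / r = €638,673.96

€638,673.96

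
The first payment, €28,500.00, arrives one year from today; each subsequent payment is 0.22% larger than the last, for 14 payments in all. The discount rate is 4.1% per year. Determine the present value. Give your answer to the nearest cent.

Periodic rate r = 0.041 per year.
Growing ordinary annuity: PV = PMT₁ × [1 − ((1+g)/(1+r))^n] / (r − g) = 28,500 × [1 − ((1+0.0022)/(1+r))^14] / (r − 0.0022) = €302,952.91.

€302,952.91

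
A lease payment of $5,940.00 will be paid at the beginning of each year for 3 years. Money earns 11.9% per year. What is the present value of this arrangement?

$15,992.11

This is an annuity due: 3 payments of $5,940.00 at the beginning of each year.
Periodic rate r = 0.119 per year.
PV = PMT × [(1 − (1+r)^−n)/r] × (1+r) = 5,940 × [1 − (1+r)^−3] / r × (1+r) = $15,992.11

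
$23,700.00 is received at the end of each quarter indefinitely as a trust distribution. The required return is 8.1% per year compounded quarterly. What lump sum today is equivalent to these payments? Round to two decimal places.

Periodic rate r = 0.081/4 per quarter.
Level perpetuity: PV = PMT / r = 23,700 / (0.081/4) = $1,170,370.37.

$1,170,370.37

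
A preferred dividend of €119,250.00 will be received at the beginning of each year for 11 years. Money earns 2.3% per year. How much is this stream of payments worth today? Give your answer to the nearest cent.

€1,173,802.82

This is an annuity due: 11 payments of €119,250.00 at the beginning of each year.
Periodic rate r = 0.023 per year.
PV = PMT × [(1 − (1+r)^−n)/r] × (1+r) = 119,250 × [1 − (1+r)^−11] / r × (1+r) = €1,173,802.82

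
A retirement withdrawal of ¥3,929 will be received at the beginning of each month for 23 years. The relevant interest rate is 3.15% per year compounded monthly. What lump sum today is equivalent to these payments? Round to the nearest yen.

This is an annuity due: 276 payments of ¥3,929 at the beginning of each month.
Periodic rate r = 0.0315/12 per month; n is counted in months.
PV = PMT × [(1 − (1+r)^−n)/r] × (1+r) = 3,929 × [1 − (1+r)^−276] / r × (1+r) = ¥772,815

¥772,815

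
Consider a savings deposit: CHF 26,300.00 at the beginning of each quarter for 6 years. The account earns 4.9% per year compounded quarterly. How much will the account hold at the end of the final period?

CHF 737,574.16

This is an annuity due: 24 deposits of CHF 26,300.00 at the beginning of each quarter.
Periodic rate r = 0.049/4 per quarter; n is counted in quarters.
FV = PMT × [((1+r)^n − 1)/r] × (1+r) = 26,300 × [(1+r)^24 − 1] / r × (1+r) = CHF 737,574.16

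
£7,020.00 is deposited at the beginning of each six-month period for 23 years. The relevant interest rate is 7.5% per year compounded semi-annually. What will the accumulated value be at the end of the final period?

This is an annuity due: 46 deposits of £7,020.00 at the beginning of each six-month period.
Periodic rate r = 0.075/2 per half-year; n is counted in half-years.
FV = PMT × [((1+r)^n − 1)/r] × (1+r) = 7,020 × [(1+r)^46 − 1] / r × (1+r) = £861,981.54

£861,981.54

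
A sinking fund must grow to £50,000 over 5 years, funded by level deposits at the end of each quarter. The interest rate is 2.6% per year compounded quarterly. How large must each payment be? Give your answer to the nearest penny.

Level ordinary annuity; solve FV = PMT × [((1+r)^n − 1)/r] for PMT.
Periodic rate r = 0.026/4 per quarter; n is counted in quarters.
With n = 20: PMT = 50,000 / ([((1+r)^n − 1)/r]) = £2,349.12

£2,349.12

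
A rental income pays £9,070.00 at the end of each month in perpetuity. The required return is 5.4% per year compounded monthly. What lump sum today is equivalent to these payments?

Periodic rate r = 0.054/12 per month.
Level perpetuity: PV = PMT / r = 9,070 / (0.054/12) = £2,015,555.56.

£2,015,555.56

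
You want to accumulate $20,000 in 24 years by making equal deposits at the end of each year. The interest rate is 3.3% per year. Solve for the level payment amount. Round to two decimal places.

Level ordinary annuity; solve FV = PMT × [((1+r)^n − 1)/r] for PMT.
Periodic rate r = 0.033 per year.
With n = 24: PMT = 20,000 / ([((1+r)^n − 1)/r]) = $559.44

$559.44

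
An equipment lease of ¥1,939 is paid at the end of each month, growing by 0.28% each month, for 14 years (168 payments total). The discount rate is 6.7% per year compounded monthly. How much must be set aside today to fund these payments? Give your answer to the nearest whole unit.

Periodic rate r = 0.067/12 per month; n is counted in months.
Growing ordinary annuity: PV = PMT₁ × [1 − ((1+g)/(1+r))^n] / (r − g) = 1,939 × [1 − ((1+0.0028)/(1+r))^168] / (r − 0.0028) = ¥259,342.

¥259,342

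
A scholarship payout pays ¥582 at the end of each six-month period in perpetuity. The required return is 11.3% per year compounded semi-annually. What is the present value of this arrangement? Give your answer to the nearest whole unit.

Periodic rate r = 0.113/2 per half-year.
Level perpetuity: PV = PMT / r = 582 / (0.113/2) = ¥10,301.

¥10,301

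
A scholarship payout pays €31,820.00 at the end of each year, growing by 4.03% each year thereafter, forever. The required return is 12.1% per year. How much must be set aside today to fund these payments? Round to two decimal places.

€394,299.88

Periodic rate r = 0.121 per year.
Growing perpetuity (Gordon): PV = PMT₁ / (r − g) = 31,820 / (r − 0.0403) = €394,299.88.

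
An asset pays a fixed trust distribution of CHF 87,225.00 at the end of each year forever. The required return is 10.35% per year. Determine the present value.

CHF 842,753.62

Periodic rate r = 0.1035 per year.
Level perpetuity: PV = PMT / r = 87,225 / (0.1035) = CHF 842,753.62.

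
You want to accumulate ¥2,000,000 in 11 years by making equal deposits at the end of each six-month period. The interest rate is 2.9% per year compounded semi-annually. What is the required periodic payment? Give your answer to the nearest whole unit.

¥77,831

Level ordinary annuity; solve FV = PMT × [((1+r)^n − 1)/r] for PMT.
Periodic rate r = 0.029/2 per half-year; n is counted in half-years.
With n = 22: PMT = 2,000,000 / ([((1+r)^n − 1)/r]) = ¥77,831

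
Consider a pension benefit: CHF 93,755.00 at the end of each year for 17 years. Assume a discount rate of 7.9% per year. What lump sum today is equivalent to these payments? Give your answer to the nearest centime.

CHF 860,933.36

This is an ordinary annuity: 17 payments of CHF 93,755.00 at the end of each year.
Periodic rate r = 0.079 per year.
PV = PMT × [(1 − (1+r)^−n)/r] = 93,755 × [1 − (1+r)^−17] / r = CHF 860,933.36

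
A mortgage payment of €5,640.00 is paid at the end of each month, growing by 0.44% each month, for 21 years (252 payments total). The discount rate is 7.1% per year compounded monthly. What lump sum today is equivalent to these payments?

Periodic rate r = 0.071/12 per month; n is counted in months.
Growing ordinary annuity: PV = PMT₁ × [1 − ((1+g)/(1+r))^n] / (r − g) = 5,640 × [1 − ((1+0.0044)/(1+r))^252] / (r − 0.0044) = €1,176,225.56.

€1,176,225.56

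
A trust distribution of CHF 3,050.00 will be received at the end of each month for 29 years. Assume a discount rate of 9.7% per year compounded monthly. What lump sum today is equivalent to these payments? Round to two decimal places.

CHF 354,413.54

This is an ordinary annuity: 348 payments of CHF 3,050.00 at the end of each month.
Periodic rate r = 0.097/12 per month; n is counted in months.
PV = PMT × [(1 − (1+r)^−n)/r] = 3,050 × [1 − (1+r)^−348] / r = CHF 354,413.54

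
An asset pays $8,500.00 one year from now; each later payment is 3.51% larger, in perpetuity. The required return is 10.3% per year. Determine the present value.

Periodic rate r = 0.103 per year.
Growing perpetuity (Gordon): PV = PMT₁ / (r − g) = 8,500 / (r − 0.0351) = $125,184.09.

$125,184.09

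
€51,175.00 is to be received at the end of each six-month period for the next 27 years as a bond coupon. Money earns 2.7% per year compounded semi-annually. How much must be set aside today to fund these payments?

€1,953,181.20

This is an ordinary annuity: 54 payments of €51,175.00 at the end of each six-month period.
Periodic rate r = 0.027/2 per half-year; n is counted in half-years.
PV = PMT × [(1 − (1+r)^−n)/r] = 51,175 × [1 − (1+r)^−54] / r = €1,953,181.20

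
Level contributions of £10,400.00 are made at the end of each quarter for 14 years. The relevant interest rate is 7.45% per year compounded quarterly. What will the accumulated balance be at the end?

This is an ordinary annuity: 56 deposits of £10,400.00 at the end of each quarter.
Periodic rate r = 0.0745/4 per quarter; n is counted in quarters.
FV = PMT × [((1+r)^n − 1)/r] = 10,400 × [(1+r)^56 − 1] / r = £1,011,032.19

£1,011,032.19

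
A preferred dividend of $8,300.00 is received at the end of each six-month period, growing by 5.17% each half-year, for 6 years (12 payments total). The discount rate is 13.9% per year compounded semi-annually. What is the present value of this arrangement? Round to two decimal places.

$85,058.59

Periodic rate r = 0.139/2 per half-year; n is counted in half-years.
Growing ordinary annuity: PV = PMT₁ × [1 − ((1+g)/(1+r))^n] / (r − g) = 8,300 × [1 − ((1+0.0517)/(1+r))^12] / (r − 0.0517) = $85,058.59.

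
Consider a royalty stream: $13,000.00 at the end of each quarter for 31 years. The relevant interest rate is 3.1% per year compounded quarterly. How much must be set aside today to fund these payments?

$1,033,407.88

This is an ordinary annuity: 124 payments of $13,000.00 at the end of each quarter.
Periodic rate r = 0.031/4 per quarter; n is counted in quarters.
PV = PMT × [(1 − (1+r)^−n)/r] = 13,000 × [1 − (1+r)^−124] / r = $1,033,407.88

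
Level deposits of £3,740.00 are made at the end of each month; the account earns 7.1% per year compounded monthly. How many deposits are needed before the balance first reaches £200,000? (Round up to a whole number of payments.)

Periodic rate r = 0.071/12 per month; n is counted in months.
Ordinary annuity FV: 200,000 = 3,740 × [((1+r)^n − 1)/r].
(1+r)^n = 1 + 200,000 × r / 3,740, so n = ln(1 + 200,000·r/3,740) / ln(1+r) = 46.60.
Round up to a whole number of payments: n = 47.

47 payments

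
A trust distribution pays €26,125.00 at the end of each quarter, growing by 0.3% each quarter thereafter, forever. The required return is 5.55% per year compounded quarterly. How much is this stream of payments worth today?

Periodic rate r = 0.0555/4 per quarter.
Growing perpetuity (Gordon): PV = PMT₁ / (r − g) = 26,125 / (r − 0.003) = €2,402,298.85.

€2,402,298.85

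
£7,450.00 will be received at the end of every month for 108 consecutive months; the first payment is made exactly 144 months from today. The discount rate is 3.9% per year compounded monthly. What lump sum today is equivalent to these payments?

£426,077.87

Ordinary annuity of 108 payments, first payment at period 144.
Periodic rate r = 0.039/12 per month; n is counted in months.
The ordinary-annuity PV formula values the stream one period before the first payment (period 143); discount that back 143 periods:
PV₀ = 7,450 × [1 − (1+r)^−108] / r × (1+r)^−143 = £426,077.87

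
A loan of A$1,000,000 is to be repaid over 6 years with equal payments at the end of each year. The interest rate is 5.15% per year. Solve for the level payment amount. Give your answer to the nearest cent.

A$197,963.57

Level ordinary annuity; solve PV = PMT × [(1 − (1+r)^−n)/r] for PMT.
Periodic rate r = 0.0515 per year.
With n = 6: PMT = 1,000,000 / ([(1 − (1+r)^−n)/r]) = A$197,963.57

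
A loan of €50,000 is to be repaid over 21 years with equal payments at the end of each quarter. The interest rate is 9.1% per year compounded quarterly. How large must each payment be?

Level ordinary annuity; solve PV = PMT × [(1 − (1+r)^−n)/r] for PMT.
Periodic rate r = 0.091/4 per quarter; n is counted in quarters.
With n = 84: PMT = 50,000 / ([(1 − (1+r)^−n)/r]) = €1,340.02

€1,340.02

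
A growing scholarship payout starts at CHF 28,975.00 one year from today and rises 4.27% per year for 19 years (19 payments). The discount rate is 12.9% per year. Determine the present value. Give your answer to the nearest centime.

Periodic rate r = 0.129 per year.
Growing ordinary annuity: PV = PMT₁ × [1 − ((1+g)/(1+r))^n] / (r − g) = 28,975 × [1 − ((1+0.0427)/(1+r))^19] / (r − 0.0427) = CHF 261,640.97.

CHF 261,640.97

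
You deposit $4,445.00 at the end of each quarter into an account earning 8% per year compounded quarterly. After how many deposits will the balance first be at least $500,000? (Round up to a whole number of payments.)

Periodic rate r = 0.08/4 per quarter; n is counted in quarters.
Ordinary annuity FV: 500,000 = 4,445 × [((1+r)^n − 1)/r].
(1+r)^n = 1 + 500,000 × r / 4,445, so n = ln(1 + 500,000·r/4,445) / ln(1+r) = 59.52.
Round up to a whole number of payments: n = 60.

60 payments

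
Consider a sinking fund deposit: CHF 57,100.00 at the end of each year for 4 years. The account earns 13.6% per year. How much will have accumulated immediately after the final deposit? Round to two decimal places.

CHF 279,361.72

This is an ordinary annuity: 4 deposits of CHF 57,100.00 at the end of each year.
Periodic rate r = 0.136 per year.
FV = PMT × [((1+r)^n − 1)/r] = 57,100 × [(1+r)^4 − 1] / r = CHF 279,361.72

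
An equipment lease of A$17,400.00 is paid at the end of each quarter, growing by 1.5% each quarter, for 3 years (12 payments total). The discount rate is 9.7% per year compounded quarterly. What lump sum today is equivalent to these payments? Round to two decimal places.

Periodic rate r = 0.097/4 per quarter; n is counted in quarters.
Growing ordinary annuity: PV = PMT₁ × [1 − ((1+g)/(1+r))^n] / (r − g) = 17,400 × [1 − ((1+0.015)/(1+r))^12] / (r − 0.015) = A$194,029.54.

A$194,029.54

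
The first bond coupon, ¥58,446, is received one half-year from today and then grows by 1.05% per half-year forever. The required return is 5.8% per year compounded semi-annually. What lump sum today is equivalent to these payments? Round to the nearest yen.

Periodic rate r = 0.058/2 per half-year.
Growing perpetuity (Gordon): PV = PMT₁ / (r − g) = 58,446 / (r − 0.0105) = ¥3,159,243.

¥3,159,243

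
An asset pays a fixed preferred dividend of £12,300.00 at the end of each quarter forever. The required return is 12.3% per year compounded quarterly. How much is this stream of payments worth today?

£400,000.00

Periodic rate r = 0.123/4 per quarter.
Level perpetuity: PV = PMT / r = 12,300 / (0.123/4) = £400,000.00.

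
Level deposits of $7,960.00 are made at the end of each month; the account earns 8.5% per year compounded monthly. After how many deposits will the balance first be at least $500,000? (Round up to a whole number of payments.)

53 payments

Periodic rate r = 0.085/12 per month; n is counted in months.
Ordinary annuity FV: 500,000 = 7,960 × [((1+r)^n − 1)/r].
(1+r)^n = 1 + 500,000 × r / 7,960, so n = ln(1 + 500,000·r/7,960) / ln(1+r) = 52.15.
Round up to a whole number of payments: n = 53.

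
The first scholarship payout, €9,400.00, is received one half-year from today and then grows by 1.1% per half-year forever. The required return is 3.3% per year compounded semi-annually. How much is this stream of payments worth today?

Periodic rate r = 0.033/2 per half-year.
Growing perpetuity (Gordon): PV = PMT₁ / (r − g) = 9,400 / (r − 0.011) = €1,709,090.91.

€1,709,090.91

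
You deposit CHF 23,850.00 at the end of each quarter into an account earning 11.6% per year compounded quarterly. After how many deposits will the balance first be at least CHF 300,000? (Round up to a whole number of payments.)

Periodic rate r = 0.116/4 per quarter; n is counted in quarters.
Ordinary annuity FV: 300,000 = 23,850 × [((1+r)^n − 1)/r].
(1+r)^n = 1 + 300,000 × r / 23,850, so n = ln(1 + 300,000·r/23,850) / ln(1+r) = 10.88.
Round up to a whole number of payments: n = 11.

11 payments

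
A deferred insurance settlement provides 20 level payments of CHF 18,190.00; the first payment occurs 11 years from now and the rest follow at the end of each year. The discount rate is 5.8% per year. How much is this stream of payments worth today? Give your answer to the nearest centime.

Ordinary annuity of 20 payments, first payment at period 11.
Periodic rate r = 0.058 per year.
The ordinary-annuity PV formula values the stream one period before the first payment (period 10); discount that back 10 periods:
PV₀ = 18,190 × [1 − (1+r)^−20] / r × (1+r)^−10 = CHF 120,675.33

CHF 120,675.33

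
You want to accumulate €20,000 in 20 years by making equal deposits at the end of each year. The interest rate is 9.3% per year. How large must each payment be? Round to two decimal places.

Level ordinary annuity; solve FV = PMT × [((1+r)^n − 1)/r] for PMT.
Periodic rate r = 0.093 per year.
With n = 20: PMT = 20,000 / ([((1+r)^n − 1)/r]) = €377.96

€377.96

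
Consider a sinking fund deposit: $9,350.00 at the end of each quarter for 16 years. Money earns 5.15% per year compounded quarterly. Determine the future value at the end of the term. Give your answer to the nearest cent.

$920,578.97

This is an ordinary annuity: 64 deposits of $9,350.00 at the end of each quarter.
Periodic rate r = 0.0515/4 per quarter; n is counted in quarters.
FV = PMT × [((1+r)^n − 1)/r] = 9,350 × [(1+r)^64 − 1] / r = $920,578.97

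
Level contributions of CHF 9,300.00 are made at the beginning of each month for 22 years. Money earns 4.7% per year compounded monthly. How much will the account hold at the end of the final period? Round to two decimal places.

This is an annuity due: 264 deposits of CHF 9,300.00 at the beginning of each month.
Periodic rate r = 0.047/12 per month; n is counted in months.
FV = PMT × [((1+r)^n − 1)/r] × (1+r) = 9,300 × [(1+r)^264 − 1] / r × (1+r) = CHF 4,306,559.37

CHF 4,306,559.37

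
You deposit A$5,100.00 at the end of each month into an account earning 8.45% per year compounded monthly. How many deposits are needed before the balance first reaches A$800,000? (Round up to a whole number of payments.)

107 payments

Periodic rate r = 0.0845/12 per month; n is counted in months.
Ordinary annuity FV: 800,000 = 5,100 × [((1+r)^n − 1)/r].
(1+r)^n = 1 + 800,000 × r / 5,100, so n = ln(1 + 800,000·r/5,100) / ln(1+r) = 106.04.
Round up to a whole number of payments: n = 107.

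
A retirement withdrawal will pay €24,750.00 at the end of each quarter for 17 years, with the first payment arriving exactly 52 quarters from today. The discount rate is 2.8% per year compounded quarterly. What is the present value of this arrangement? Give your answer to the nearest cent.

€935,680.13

Ordinary annuity of 68 payments, first payment at period 52.
Periodic rate r = 0.028/4 per quarter; n is counted in quarters.
The ordinary-annuity PV formula values the stream one period before the first payment (period 51); discount that back 51 periods:
PV₀ = 24,750 × [1 − (1+r)^−68] / r × (1+r)^−51 = €935,680.13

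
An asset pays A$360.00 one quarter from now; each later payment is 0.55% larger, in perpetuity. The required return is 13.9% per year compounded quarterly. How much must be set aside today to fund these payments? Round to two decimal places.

A$12,307.69

Periodic rate r = 0.139/4 per quarter.
Growing perpetuity (Gordon): PV = PMT₁ / (r − g) = 360 / (r − 0.0055) = A$12,307.69.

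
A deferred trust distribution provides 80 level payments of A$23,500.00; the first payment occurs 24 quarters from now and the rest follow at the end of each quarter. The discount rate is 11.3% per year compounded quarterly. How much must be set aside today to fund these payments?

Ordinary annuity of 80 payments, first payment at period 24.
Periodic rate r = 0.113/4 per quarter; n is counted in quarters.
The ordinary-annuity PV formula values the stream one period before the first payment (period 23); discount that back 23 periods:
PV₀ = 23,500 × [1 − (1+r)^−80] / r × (1+r)^−23 = A$391,114.07

A$391,114.07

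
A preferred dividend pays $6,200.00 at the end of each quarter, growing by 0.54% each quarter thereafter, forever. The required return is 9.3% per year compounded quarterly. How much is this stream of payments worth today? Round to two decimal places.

$347,338.94

Periodic rate r = 0.093/4 per quarter.
Growing perpetuity (Gordon): PV = PMT₁ / (r − g) = 6,200 / (r − 0.0054) = $347,338.94.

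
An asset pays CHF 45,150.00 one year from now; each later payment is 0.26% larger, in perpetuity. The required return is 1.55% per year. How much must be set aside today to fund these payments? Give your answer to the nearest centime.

CHF 3,500,000.00

Periodic rate r = 0.0155 per year.
Growing perpetuity (Gordon): PV = PMT₁ / (r − g) = 45,150 / (r − 0.0026) = CHF 3,500,000.00.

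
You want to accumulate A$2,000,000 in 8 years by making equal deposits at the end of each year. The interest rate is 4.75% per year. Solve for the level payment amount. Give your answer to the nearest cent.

A$211,323.92

Level ordinary annuity; solve FV = PMT × [((1+r)^n − 1)/r] for PMT.
Periodic rate r = 0.0475 per year.
With n = 8: PMT = 2,000,000 / ([((1+r)^n − 1)/r]) = A$211,323.92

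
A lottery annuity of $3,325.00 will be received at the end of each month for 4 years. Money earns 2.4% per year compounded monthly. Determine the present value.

This is an ordinary annuity: 48 payments of $3,325.00 at the end of each month.
Periodic rate r = 0.024/12 per month; n is counted in months.
PV = PMT × [(1 − (1+r)^−n)/r] = 3,325 × [1 − (1+r)^−48] / r = $152,033.77

$152,033.77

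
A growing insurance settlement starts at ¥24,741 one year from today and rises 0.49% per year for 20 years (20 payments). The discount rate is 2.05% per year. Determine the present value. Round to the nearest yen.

Periodic rate r = 0.0205 per year.
Growing ordinary annuity: PV = PMT₁ × [1 − ((1+g)/(1+r))^n] / (r − g) = 24,741 × [1 − ((1+0.0049)/(1+r))^20] / (r − 0.0049) = ¥420,523.

¥420,523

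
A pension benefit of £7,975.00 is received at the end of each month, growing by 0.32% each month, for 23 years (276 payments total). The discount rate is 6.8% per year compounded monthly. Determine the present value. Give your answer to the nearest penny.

£1,591,545.68

Periodic rate r = 0.068/12 per month; n is counted in months.
Growing ordinary annuity: PV = PMT₁ × [1 − ((1+g)/(1+r))^n] / (r − g) = 7,975 × [1 − ((1+0.0032)/(1+r))^276] / (r − 0.0032) = £1,591,545.68.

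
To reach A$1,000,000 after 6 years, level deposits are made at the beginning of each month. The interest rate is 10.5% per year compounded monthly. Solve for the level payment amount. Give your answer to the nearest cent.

Level annuity due; solve FV = PMT × [((1+r)^n − 1)/r] × (1+r) for PMT.
Periodic rate r = 0.105/12 per month; n is counted in months.
With n = 72: PMT = 1,000,000 / ([((1+r)^n − 1)/r] × (1+r)) = A$9,941.98

A$9,941.98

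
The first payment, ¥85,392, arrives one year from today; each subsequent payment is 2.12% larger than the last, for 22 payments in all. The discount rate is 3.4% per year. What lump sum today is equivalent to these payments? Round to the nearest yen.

Periodic rate r = 0.034 per year.
Growing ordinary annuity: PV = PMT₁ × [1 − ((1+g)/(1+r))^n] / (r − g) = 85,392 × [1 − ((1+0.0212)/(1+r))^22] / (r − 0.0212) = ¥1,599,088.

¥1,599,088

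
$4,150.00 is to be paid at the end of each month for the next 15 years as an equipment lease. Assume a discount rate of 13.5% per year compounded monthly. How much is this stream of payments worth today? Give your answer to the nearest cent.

This is an ordinary annuity: 180 payments of $4,150.00 at the end of each month.
Periodic rate r = 0.135/12 per month; n is counted in months.
PV = PMT × [(1 − (1+r)^−n)/r] = 4,150 × [1 − (1+r)^−180] / r = $319,644.21

$319,644.21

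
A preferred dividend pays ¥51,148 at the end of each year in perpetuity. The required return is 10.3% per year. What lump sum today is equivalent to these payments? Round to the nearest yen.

¥496,583

Periodic rate r = 0.103 per year.
Level perpetuity: PV = PMT / r = 51,148 / (0.103) = ¥496,583.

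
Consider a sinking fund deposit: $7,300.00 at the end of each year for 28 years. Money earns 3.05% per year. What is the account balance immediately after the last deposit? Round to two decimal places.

$315,750.22

This is an ordinary annuity: 28 deposits of $7,300.00 at the end of each year.
Periodic rate r = 0.0305 per year.
FV = PMT × [((1+r)^n − 1)/r] = 7,300 × [(1+r)^28 − 1] / r = $315,750.22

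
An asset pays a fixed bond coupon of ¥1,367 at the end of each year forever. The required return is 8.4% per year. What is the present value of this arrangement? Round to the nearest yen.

¥16,274

Periodic rate r = 0.084 per year.
Level perpetuity: PV = PMT / r = 1,367 / (0.084) = ¥16,274.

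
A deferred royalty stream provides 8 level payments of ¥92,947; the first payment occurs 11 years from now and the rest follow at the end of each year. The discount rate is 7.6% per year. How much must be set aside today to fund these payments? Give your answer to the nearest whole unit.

¥260,703

Ordinary annuity of 8 payments, first payment at period 11.
Periodic rate r = 0.076 per year.
The ordinary-annuity PV formula values the stream one period before the first payment (period 10); discount that back 10 periods:
PV₀ = 92,947 × [1 − (1+r)^−8] / r × (1+r)^−10 = ¥260,703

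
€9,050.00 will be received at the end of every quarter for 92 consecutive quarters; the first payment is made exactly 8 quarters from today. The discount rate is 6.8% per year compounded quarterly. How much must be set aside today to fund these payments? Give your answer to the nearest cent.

€372,771.31

Ordinary annuity of 92 payments, first payment at period 8.
Periodic rate r = 0.068/4 per quarter; n is counted in quarters.
The ordinary-annuity PV formula values the stream one period before the first payment (period 7); discount that back 7 periods:
PV₀ = 9,050 × [1 − (1+r)^−92] / r × (1+r)^−7 = €372,771.31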